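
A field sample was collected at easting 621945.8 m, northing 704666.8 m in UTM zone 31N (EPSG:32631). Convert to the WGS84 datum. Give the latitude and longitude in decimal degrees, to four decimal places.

lat 6.3739°, lon 4.1026°

Zone 31N: λ₀ = 3°, k₀ = 0.9996, false easting 500000 m.
Meridian distance M = (N − FN)/k₀ = 704948.8 m.
Inverse transverse Mercator on WGS84 gives φ = 6.37389957°, λ = 4.10260011°.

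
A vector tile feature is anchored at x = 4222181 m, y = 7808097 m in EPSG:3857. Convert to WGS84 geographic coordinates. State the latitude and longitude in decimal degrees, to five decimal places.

R = 6378137 m. λ = x/R = 37.92849725°.
φ = 2·arctan(exp(y/R)) − 90° = 2·arctan(3.40143) − 90° = 57.23399805°.

lat 57.23400°, lon 37.92850°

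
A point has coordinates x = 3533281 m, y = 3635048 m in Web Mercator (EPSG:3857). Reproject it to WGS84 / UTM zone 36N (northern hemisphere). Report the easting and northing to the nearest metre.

E 379731 m, N 3432245 m

Web Mercator inverse (R = 6378137 m) → φ = 31.01769970°, λ = 31.74000325°.
UTM 36N forward: E = 379730.717 m, N = 3432245.027 m.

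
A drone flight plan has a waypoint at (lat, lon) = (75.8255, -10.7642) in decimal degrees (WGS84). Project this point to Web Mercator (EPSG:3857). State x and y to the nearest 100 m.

x -1198300 m, y 13297200 m

Web Mercator is spherical with R = a = 6378137 m.
x = R·λ = 6378137 × -0.187870731 = -1198265.263 m.
y = R·ln tan(π/4 + φ/2) = 6378137 × 2.084811062 = 13297210.571 m.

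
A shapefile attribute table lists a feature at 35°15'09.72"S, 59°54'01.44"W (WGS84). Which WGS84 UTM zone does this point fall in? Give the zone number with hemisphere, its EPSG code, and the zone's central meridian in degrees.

Zone 21S (EPSG:32721), central meridian -57°

UTM zone = ⌊(λ + 180)/6⌋ + 1; -59.9004° ∈ [-60°, -54°) → zone 21.
Hemisphere: S (φ < 0).
Central meridian λ₀ = 6×21 − 183 = -57°.
EPSG code: 32721.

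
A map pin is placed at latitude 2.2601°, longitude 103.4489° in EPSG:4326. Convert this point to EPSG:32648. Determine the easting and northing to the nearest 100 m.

E 327500 m, N 249900 m

Zone 48 central meridian λ₀ = 6×48 − 183 = 105°; Δλ = -1.5511°.
Transverse Mercator on WGS84 with k₀ = 0.9996 gives E = 327513.626 m, N = 249902.348 m.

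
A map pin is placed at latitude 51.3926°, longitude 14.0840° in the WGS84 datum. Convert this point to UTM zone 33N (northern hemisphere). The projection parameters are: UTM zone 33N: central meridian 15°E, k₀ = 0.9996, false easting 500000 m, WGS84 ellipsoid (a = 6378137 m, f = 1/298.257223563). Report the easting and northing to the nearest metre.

Zone 33 central meridian λ₀ = 6×33 − 183 = 15°; Δλ = -0.9160°.
Transverse Mercator on WGS84 with k₀ = 0.9996 gives E = 436269.197 m, N = 5693883.076 m.

E 436269 m, N 5693883 m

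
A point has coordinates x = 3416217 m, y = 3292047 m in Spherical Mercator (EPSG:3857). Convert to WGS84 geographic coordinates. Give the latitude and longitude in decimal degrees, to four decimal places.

R = 6378137 m. λ = x/R = 30.68839945°.
φ = 2·arctan(exp(y/R)) − 90° = 2·arctan(1.67556) − 90° = 28.34109874°.

lat 28.3411°, lon 30.6884°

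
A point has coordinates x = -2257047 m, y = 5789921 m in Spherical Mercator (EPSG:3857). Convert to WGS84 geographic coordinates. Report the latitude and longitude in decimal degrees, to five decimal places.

R = 6378137 m. λ = x/R = -20.27539817°.
φ = 2·arctan(exp(y/R)) − 90° = 2·arctan(2.47880) − 90° = 46.05969779°.

lat 46.05970°, lon -20.27540°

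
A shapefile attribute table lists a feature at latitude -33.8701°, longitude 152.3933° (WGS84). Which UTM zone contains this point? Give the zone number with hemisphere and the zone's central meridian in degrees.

UTM zone = ⌊(λ + 180)/6⌋ + 1; 152.3933° ∈ [150°, 156°) → zone 56.
Hemisphere: S (φ < 0).
Central meridian λ₀ = 6×56 − 183 = 153°.

Zone 56S, central meridian 153°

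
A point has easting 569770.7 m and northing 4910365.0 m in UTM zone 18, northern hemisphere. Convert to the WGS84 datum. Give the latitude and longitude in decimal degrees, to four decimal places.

Zone 18N: λ₀ = -75°, k₀ = 0.9996, false easting 500000 m.
Meridian distance M = (N − FN)/k₀ = 4912329.9 m.
Inverse transverse Mercator on WGS84 gives φ = 44.34320024°, λ = -74.12469975°.

lat 44.3432°, lon -74.1247°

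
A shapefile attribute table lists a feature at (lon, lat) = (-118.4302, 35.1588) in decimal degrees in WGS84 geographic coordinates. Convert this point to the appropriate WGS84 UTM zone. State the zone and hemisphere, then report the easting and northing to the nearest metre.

Longitude -118.4302° lies in the 6° band [-120°, -114°), giving zone 11; latitude is north of the equator, so 11N.
Zone 11 central meridian λ₀ = 6×11 − 183 = -117°; Δλ = -1.4302°.
Transverse Mercator on WGS84 with k₀ = 0.9996 gives E = 369739.925 m, N = 3891589.909 m.

Zone 11N: E 369740 m, N 3891590 m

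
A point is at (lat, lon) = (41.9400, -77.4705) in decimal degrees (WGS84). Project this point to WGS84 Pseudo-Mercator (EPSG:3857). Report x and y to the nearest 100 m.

x -8624000 m, y 5152000 m

Web Mercator is spherical with R = a = 6378137 m.
x = R·λ = 6378137 × -1.352115298 = -8623976.612 m.
y = R·ln tan(π/4 + φ/2) = 6378137 × 0.807758750 = 5151995.968 m.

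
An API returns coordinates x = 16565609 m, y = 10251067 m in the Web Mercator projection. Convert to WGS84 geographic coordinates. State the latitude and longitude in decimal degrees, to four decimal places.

R = 6378137 m. λ = x/R = 148.81139755°.
φ = 2·arctan(exp(y/R)) − 90° = 2·arctan(4.98892) − 90° = 67.33120108°.

lat 67.3312°, lon 148.8114°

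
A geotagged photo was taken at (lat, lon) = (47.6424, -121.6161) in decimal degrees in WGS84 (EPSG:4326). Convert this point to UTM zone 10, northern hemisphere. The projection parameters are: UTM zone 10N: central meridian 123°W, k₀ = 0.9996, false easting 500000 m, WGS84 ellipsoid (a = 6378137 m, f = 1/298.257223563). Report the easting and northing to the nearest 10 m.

Zone 10 central meridian λ₀ = 6×10 − 183 = -123°; Δλ = +1.3839°.
Transverse Mercator on WGS84 with k₀ = 0.9996 gives E = 603943.190 m, N = 5277483.410 m.

E 603940 m, N 5277480 m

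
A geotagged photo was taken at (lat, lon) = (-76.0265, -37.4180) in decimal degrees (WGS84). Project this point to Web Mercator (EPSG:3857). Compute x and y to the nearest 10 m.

Web Mercator is spherical with R = a = 6378137 m.
x = R·λ = 6378137 × -0.653067300 = -4165352.707 m.
y = R·ln tan(π/4 + φ/2) = 6378137 × -2.099237597 = -13389224.989 m.

x -4165350 m, y -13389220 m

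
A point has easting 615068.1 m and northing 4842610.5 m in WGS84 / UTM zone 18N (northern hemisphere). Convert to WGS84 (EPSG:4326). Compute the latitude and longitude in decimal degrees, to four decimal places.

lat 43.7276°, lon -73.5713°

Zone 18N: λ₀ = -75°, k₀ = 0.9996, false easting 500000 m.
Meridian distance M = (N − FN)/k₀ = 4844548.3 m.
Inverse transverse Mercator on WGS84 gives φ = 43.72760026°, λ = -73.57129953°.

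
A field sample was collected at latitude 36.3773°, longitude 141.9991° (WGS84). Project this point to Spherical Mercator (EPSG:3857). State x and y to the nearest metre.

x 15807268 m, y 4352662 m

Web Mercator is spherical with R = a = 6378137 m.
x = R·λ = 6378137 × 2.478351830 = 15807267.505 m.
y = R·ln tan(π/4 + φ/2) = 6378137 × 0.682434736 = 4352662.238 m.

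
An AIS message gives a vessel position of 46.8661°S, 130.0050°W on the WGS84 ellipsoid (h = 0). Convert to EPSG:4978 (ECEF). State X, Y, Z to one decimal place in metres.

WGS84: a = 6378137 m, e² = 0.006694380; N(φ) = a/√(1−e²sin²φ) = 6389536.739 m.
X = (N+h)·cosφ·cosλ = -2808349.859 m; Y = (N+h)·cosφ·sinλ = -3346267.947 m; Z = (N(1−e²)+h)·sinφ = -4631600.122 m.

X -2808349.9 m, Y -3346267.9 m, Z -4631600.1 m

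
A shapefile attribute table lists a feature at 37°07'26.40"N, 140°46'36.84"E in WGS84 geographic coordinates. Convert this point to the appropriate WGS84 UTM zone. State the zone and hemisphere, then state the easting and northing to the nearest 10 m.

Longitude 140.7769° lies in the 6° band [138°, 144°), giving zone 54; latitude is north of the equator, so 54N.
Zone 54 central meridian λ₀ = 6×54 − 183 = 141°; Δλ = -0.2231°.
Transverse Mercator on WGS84 with k₀ = 0.9996 gives E = 480181.707 m, N = 4108651.525 m.

Zone 54N: E 480180 m, N 4108650 m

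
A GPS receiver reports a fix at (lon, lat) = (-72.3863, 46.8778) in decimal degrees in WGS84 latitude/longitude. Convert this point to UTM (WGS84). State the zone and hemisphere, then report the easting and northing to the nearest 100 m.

Zone 18N: E 699200 m, N 5194900 m

Longitude -72.3863° lies in the 6° band [-78°, -72°), giving zone 18; latitude is north of the equator, so 18N.
Zone 18 central meridian λ₀ = 6×18 − 183 = -75°; Δλ = +2.6137°.
Transverse Mercator on WGS84 with k₀ = 0.9996 gives E = 699156.200 m, N = 5194901.306 m.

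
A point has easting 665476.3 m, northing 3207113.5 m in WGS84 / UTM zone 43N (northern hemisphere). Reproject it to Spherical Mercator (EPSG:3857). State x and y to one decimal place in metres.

x 8538037.9 m, y 3373278.9 m

Unproject from UTM 43N (λ₀ = 75°) → φ = 28.98139974°, λ = 76.69849954°.
Web Mercator (R = 6378137 m): x = 8538037.913 m, y = 3373278.852 m.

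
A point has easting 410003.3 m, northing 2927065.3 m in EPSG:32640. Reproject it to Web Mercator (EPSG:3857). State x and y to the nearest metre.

x 6244712 m, y 3056303 m

Unproject from UTM 40N (λ₀ = 57°) → φ = 26.46109966°, λ = 56.09720047°.
Web Mercator (R = 6378137 m): x = 6244711.791 m, y = 3056303.105 m.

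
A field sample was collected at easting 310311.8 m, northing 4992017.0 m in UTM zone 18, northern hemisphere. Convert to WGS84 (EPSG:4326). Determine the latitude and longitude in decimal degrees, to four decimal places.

Zone 18N: λ₀ = -75°, k₀ = 0.9996, false easting 500000 m.
Meridian distance M = (N − FN)/k₀ = 4994014.6 m.
Inverse transverse Mercator on WGS84 gives φ = 45.05620001°, λ = -77.40910012°.

lat 45.0562°, lon -77.4091°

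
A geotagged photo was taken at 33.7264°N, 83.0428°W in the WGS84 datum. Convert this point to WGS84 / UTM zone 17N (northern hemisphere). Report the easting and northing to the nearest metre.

E 310734 m, N 3733694 m

Zone 17 central meridian λ₀ = 6×17 − 183 = -81°; Δλ = -2.0428°.
Transverse Mercator on WGS84 with k₀ = 0.9996 gives E = 310733.685 m, N = 3733694.249 m.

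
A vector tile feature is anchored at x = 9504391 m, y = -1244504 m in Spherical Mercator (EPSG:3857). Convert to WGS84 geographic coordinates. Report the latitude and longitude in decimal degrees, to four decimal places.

R = 6378137 m. λ = x/R = 85.37939702°.
φ = 2·arctan(exp(y/R)) − 90° = 2·arctan(0.82274) − 90° = -11.10929948°.

lat -11.1093°, lon 85.3794°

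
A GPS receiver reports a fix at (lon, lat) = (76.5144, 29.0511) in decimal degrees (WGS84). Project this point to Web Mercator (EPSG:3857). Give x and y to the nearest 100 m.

x 8517500 m, y 3382200 m

Web Mercator is spherical with R = a = 6378137 m.
x = R·λ = 6378137 × 1.335428205 = 8517544.046 m.
y = R·ln tan(π/4 + φ/2) = 6378137 × 0.530272637 = 3382151.529 m.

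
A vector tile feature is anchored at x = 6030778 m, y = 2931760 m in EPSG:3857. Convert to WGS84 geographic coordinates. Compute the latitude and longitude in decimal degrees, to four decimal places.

lat 25.4552°, lon 54.1754°

R = 6378137 m. λ = x/R = 54.17540053°.
φ = 2·arctan(exp(y/R)) − 90° = 2·arctan(1.58353) − 90° = 25.45519917°.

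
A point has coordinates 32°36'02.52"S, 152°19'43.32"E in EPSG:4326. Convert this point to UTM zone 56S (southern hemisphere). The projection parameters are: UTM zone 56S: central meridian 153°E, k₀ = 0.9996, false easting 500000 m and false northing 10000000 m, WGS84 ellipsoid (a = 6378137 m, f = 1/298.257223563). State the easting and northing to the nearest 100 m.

Zone 56 central meridian λ₀ = 6×56 − 183 = 153°; Δλ = -0.6713°.
Transverse Mercator on WGS84 with k₀ = 0.9996 gives E = 437008.395 m, N = 6392779.252 m.

E 437000 m, N 6392800 m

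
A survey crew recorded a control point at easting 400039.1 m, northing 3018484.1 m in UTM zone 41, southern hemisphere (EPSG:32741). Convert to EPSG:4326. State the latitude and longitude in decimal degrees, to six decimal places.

lat -62.949700°, lon 61.029699°

Zone 41S: λ₀ = 63°, k₀ = 0.9996, false easting 500000 m, false northing 10000000 m.
Meridian distance M = (N − FN)/k₀ = -6984309.6 m.
Inverse transverse Mercator on WGS84 gives φ = -62.94970007°, λ = 61.02969911°.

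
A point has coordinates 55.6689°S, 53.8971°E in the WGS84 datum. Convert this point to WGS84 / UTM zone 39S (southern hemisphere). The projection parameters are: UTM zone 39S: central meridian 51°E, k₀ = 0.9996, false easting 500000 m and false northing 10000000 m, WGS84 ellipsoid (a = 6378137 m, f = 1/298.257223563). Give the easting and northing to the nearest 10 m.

E 682200 m, N 3826960 m

Zone 39 central meridian λ₀ = 6×39 − 183 = 51°; Δλ = +2.8971°.
Transverse Mercator on WGS84 with k₀ = 0.9996 gives E = 682199.256 m, N = 3826964.725 m.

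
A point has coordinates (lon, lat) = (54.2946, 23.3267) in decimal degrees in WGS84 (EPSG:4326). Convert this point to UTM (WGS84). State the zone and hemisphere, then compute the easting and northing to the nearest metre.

Longitude 54.2946° lies in the 6° band [54°, 60°), giving zone 40; latitude is north of the equator, so 40N.
Zone 40 central meridian λ₀ = 6×40 − 183 = 57°; Δλ = -2.7054°.
Transverse Mercator on WGS84 with k₀ = 0.9996 gives E = 223347.157 m, N = 2582273.722 m.

Zone 40N: E 223347 m, N 2582274 m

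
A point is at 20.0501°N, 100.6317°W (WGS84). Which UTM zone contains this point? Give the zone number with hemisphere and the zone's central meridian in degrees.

UTM zone = ⌊(λ + 180)/6⌋ + 1; -100.6317° ∈ [-102°, -96°) → zone 14.
Hemisphere: N (φ ≥ 0).
Central meridian λ₀ = 6×14 − 183 = -99°.

Zone 14N, central meridian -99°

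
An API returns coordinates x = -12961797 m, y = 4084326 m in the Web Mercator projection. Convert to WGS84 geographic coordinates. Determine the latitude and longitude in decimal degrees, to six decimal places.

R = 6378137 m. λ = x/R = -116.43780355°.
φ = 2·arctan(exp(y/R)) − 90° = 2·arctan(1.89717) − 90° = 34.41249924°.

lat 34.412499°, lon -116.437804°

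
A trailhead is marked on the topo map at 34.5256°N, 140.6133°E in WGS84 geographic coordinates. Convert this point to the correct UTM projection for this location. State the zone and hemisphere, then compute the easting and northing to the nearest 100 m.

Zone 54N: E 464500 m, N 3820500 m

Longitude 140.6133° lies in the 6° band [138°, 144°), giving zone 54; latitude is north of the equator, so 54N.
Zone 54 central meridian λ₀ = 6×54 − 183 = 141°; Δλ = -0.3867°.
Transverse Mercator on WGS84 with k₀ = 0.9996 gives E = 464510.443 m, N = 3820503.843 m.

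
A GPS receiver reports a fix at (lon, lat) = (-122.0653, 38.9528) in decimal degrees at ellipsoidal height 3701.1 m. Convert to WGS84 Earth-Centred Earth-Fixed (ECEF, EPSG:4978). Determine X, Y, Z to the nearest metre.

WGS84: a = 6378137 m, e² = 0.006694380; N(φ) = a/√(1−e²sin²φ) = 6386591.663 m.
X = (N+h)·cosφ·cosλ = -2638235.968 m; Y = (N+h)·cosφ·sinλ = -4211372.186 m; Z = (N(1−e²)+h)·sinφ = 3990570.298 m.

X -2638236 m, Y -4211372 m, Z 3990570 m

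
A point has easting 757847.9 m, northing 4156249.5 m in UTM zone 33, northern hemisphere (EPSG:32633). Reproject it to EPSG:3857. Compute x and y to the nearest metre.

x 1994567 m, y 4511445 m

Unproject from UTM 33N (λ₀ = 15°) → φ = 37.51720010°, λ = 17.91749982°.
Web Mercator (R = 6378137 m): x = 1994566.956 m, y = 4511445.105 m.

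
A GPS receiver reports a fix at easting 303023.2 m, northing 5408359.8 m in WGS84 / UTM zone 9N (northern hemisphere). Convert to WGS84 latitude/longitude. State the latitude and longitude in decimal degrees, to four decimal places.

Zone 9N: λ₀ = -129°, k₀ = 0.9996, false easting 500000 m.
Meridian distance M = (N − FN)/k₀ = 5410524.0 m.
Inverse transverse Mercator on WGS84 gives φ = 48.79699958°, λ = -131.68229968°.

lat 48.7970°, lon -131.6823°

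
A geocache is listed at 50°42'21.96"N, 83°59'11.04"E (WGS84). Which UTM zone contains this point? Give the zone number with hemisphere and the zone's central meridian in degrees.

UTM zone = ⌊(λ + 180)/6⌋ + 1; 83.9864° ∈ [78°, 84°) → zone 44.
Hemisphere: N (φ ≥ 0).
Central meridian λ₀ = 6×44 − 183 = 81°.

Zone 44N, central meridian 81°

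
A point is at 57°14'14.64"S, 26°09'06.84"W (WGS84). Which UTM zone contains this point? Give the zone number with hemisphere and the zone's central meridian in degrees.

Zone 26S, central meridian -27°

UTM zone = ⌊(λ + 180)/6⌋ + 1; -26.1519° ∈ [-30°, -24°) → zone 26.
Hemisphere: S (φ < 0).
Central meridian λ₀ = 6×26 − 183 = -27°.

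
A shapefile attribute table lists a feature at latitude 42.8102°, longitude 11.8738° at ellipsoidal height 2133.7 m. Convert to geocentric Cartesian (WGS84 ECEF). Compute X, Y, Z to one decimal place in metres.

X 4587567.4 m, Y 964561.4 m, Z 4313507.3 m

WGS84: a = 6378137 m, e² = 0.006694380; N(φ) = a/√(1−e²sin²φ) = 6388019.196 m.
X = (N+h)·cosφ·cosλ = 4587567.415 m; Y = (N+h)·cosφ·sinλ = 964561.351 m; Z = (N(1−e²)+h)·sinφ = 4313507.343 m.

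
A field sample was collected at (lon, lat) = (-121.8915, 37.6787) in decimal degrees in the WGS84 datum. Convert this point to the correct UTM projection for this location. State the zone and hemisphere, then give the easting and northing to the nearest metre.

Longitude -121.8915° lies in the 6° band [-126°, -120°), giving zone 10; latitude is north of the equator, so 10N.
Zone 10 central meridian λ₀ = 6×10 − 183 = -123°; Δλ = +1.1085°.
Transverse Mercator on WGS84 with k₀ = 0.9996 gives E = 597747.979 m, N = 4170745.093 m.

Zone 10N: E 597748 m, N 4170745 m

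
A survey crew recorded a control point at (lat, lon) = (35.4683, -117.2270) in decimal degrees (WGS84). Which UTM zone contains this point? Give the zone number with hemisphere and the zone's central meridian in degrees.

UTM zone = ⌊(λ + 180)/6⌋ + 1; -117.2270° ∈ [-120°, -114°) → zone 11.
Hemisphere: N (φ ≥ 0).
Central meridian λ₀ = 6×11 − 183 = -117°.

Zone 11N, central meridian -117°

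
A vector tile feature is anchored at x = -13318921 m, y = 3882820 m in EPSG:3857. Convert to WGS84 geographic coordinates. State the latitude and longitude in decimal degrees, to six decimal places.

lat 32.905897°, lon -119.645903°

R = 6378137 m. λ = x/R = -119.64590302°.
φ = 2·arctan(exp(y/R)) − 90° = 2·arctan(1.83817) − 90° = 32.90589689°.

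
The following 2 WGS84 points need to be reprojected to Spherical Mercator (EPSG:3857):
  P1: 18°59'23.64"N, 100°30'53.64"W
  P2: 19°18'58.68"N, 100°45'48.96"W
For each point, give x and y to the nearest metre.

Web Mercator: x = R·λ, y = R·ln tan(π/4+φ/2), R = 6378137 m.
P1 (18.9899°, -100.5149°) → (-11189267.485, 2153746.840) m.
P2 (19.3163°, -100.7636°) → (-11216952.642, 2192210.742) m.

P1: x -11189267 m, y 2153747 m; P2: x -11216953 m, y 2192211 m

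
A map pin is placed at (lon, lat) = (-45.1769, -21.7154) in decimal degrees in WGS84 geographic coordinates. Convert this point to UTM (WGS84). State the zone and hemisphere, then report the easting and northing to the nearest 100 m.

Longitude -45.1769° lies in the 6° band [-48°, -42°), giving zone 23; latitude is south of the equator, so 23S.
Zone 23 central meridian λ₀ = 6×23 − 183 = -45°; Δλ = -0.1769°.
Transverse Mercator on WGS84 with k₀ = 0.9996 gives E = 481704.002 m, N = 7598663.278 m.

Zone 23S: E 481700 m, N 7598700 m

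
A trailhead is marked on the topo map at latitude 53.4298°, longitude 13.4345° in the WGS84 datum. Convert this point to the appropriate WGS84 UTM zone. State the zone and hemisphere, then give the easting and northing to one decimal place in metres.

Longitude 13.4345° lies in the 6° band [12°, 18°), giving zone 33; latitude is north of the equator, so 33N.
Zone 33 central meridian λ₀ = 6×33 − 183 = 15°; Δλ = -1.5655°.
Transverse Mercator on WGS84 with k₀ = 0.9996 gives E = 395988.744 m, N = 5921225.301 m.

Zone 33N: E 395988.7 m, N 5921225.3 m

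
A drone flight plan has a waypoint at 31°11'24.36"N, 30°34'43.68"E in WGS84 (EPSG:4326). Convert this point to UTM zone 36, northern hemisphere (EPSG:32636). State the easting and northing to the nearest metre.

Zone 36 central meridian λ₀ = 6×36 − 183 = 33°; Δλ = -2.4212°.
Transverse Mercator on WGS84 with k₀ = 0.9996 gives E = 269285.304 m, N = 3453195.572 m.

E 269285 m, N 3453196 m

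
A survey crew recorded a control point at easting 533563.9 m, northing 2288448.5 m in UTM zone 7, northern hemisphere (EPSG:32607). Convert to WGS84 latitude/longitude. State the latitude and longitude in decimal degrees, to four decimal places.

lat 20.6952°, lon -140.6777°

Zone 7N: λ₀ = -141°, k₀ = 0.9996, false easting 500000 m.
Meridian distance M = (N − FN)/k₀ = 2289364.2 m.
Inverse transverse Mercator on WGS84 gives φ = 20.69519955°, λ = -140.67770019°.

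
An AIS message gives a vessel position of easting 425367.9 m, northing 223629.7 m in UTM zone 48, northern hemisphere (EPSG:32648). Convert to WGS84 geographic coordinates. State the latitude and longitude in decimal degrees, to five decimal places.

Zone 48N: λ₀ = 105°, k₀ = 0.9996, false easting 500000 m.
Meridian distance M = (N − FN)/k₀ = 223719.2 m.
Inverse transverse Mercator on WGS84 gives φ = 2.02310000°, λ = 104.32890004°.

lat 2.02310°, lon 104.32890°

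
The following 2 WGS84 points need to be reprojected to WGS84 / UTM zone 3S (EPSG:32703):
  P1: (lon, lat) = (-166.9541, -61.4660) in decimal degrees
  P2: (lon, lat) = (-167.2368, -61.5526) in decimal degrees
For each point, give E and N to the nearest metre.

UTM zone 3S: λ₀ = -165°, k₀ = 0.9996.
P1 (-61.4660°, -166.9541°) → (395873.664, 3183745.475) m.
P2 (-61.5526°, -167.2368°) → (381144.609, 3173618.750) m.

P1: E 395874 m, N 3183745 m; P2: E 381145 m, N 3173619 m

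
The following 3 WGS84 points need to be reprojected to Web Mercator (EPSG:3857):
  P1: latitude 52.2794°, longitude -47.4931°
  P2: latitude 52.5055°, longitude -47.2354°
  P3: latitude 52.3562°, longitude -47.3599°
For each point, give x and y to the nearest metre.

Web Mercator: x = R·λ, y = R·ln tan(π/4+φ/2), R = 6378137 m.
P1 (52.2794°, -47.4931°) → (-5286907.708, 6850803.078) m.
P2 (52.5055°, -47.2354°) → (-5258220.675, 6892047.529) m.
P3 (52.3562°, -47.3599°) → (-5272079.952, 6864789.014) m.

P1: x -5286908 m, y 6850803 m; P2: x -5258221 m, y 6892048 m; P3: x -5272080 m, y 6864789 m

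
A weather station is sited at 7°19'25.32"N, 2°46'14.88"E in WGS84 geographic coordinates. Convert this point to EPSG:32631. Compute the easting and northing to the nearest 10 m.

Zone 31 central meridian λ₀ = 6×31 − 183 = 3°; Δλ = -0.2292°.
Transverse Mercator on WGS84 with k₀ = 0.9996 gives E = 474702.405 m, N = 809539.478 m.

E 474700 m, N 809540 m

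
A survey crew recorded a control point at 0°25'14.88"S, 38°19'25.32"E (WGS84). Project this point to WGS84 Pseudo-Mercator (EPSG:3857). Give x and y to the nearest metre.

Web Mercator is spherical with R = a = 6378137 m.
x = R·λ = 6378137 × 0.668874747 = 4266174.769 m.
y = R·ln tan(π/4 + φ/2) = 6378137 × -0.007344412 = -46843.663 m.

x 4266175 m, y -46844 m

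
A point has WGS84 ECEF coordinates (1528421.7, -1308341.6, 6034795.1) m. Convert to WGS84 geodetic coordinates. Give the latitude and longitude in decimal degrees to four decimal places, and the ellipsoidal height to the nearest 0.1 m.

lat 71.6774°, lon -40.5638°, h 2453.2 m

λ = atan2(Y, X) = -40.56379864°; p = √(X²+Y²) = 2011922.1 m.
Bowring's method on WGS84 (a = 6378137 m, b = 6356752.314 m) gives φ = 71.67740029°, h = 2453.234 m.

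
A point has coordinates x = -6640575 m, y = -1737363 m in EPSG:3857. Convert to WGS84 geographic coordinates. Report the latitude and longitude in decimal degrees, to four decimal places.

lat -15.4175°, lon -59.6533°

R = 6378137 m. λ = x/R = -59.65330018°.
φ = 2·arctan(exp(y/R)) − 90° = 2·arctan(0.76155) − 90° = -15.41750018°.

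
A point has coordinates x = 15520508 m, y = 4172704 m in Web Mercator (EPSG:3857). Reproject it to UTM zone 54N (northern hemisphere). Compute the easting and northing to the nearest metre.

Web Mercator inverse (R = 6378137 m) → φ = 35.06489782°, λ = 139.42309554°.
UTM 54N forward: E = 356212.339 m, N = 3881376.951 m.

E 356212 m, N 3881377 m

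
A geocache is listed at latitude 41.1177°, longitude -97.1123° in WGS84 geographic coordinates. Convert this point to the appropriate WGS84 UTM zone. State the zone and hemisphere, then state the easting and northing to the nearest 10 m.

Zone 14N: E 658480 m, N 4553540 m

Longitude -97.1123° lies in the 6° band [-102°, -96°), giving zone 14; latitude is north of the equator, so 14N.
Zone 14 central meridian λ₀ = 6×14 − 183 = -99°; Δλ = +1.8877°.
Transverse Mercator on WGS84 with k₀ = 0.9996 gives E = 658479.639 m, N = 4553540.151 m.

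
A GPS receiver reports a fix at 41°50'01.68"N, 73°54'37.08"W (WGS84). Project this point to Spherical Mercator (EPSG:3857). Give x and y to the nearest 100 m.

x -8227700 m, y 5136100 m

Web Mercator is spherical with R = a = 6378137 m.
x = R·λ = 6378137 × -1.289978086 = -8227656.960 m.
y = R·ln tan(π/4 + φ/2) = 6378137 × 0.805268985 = 5136115.911 m.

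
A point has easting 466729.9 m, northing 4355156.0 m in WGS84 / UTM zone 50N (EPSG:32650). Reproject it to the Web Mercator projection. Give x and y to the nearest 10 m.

x 12981400 m, y 4771240 m

Unproject from UTM 50N (λ₀ = 117°) → φ = 39.34519995°, λ = 116.61389958°.
Web Mercator (R = 6378137 m): x = 12981399.921 m, y = 4771239.820 m.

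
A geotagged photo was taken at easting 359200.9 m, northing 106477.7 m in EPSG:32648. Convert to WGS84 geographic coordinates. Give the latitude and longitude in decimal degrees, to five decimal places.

Zone 48N: λ₀ = 105°, k₀ = 0.9996, false easting 500000 m.
Meridian distance M = (N − FN)/k₀ = 106520.3 m.
Inverse transverse Mercator on WGS84 gives φ = 0.96309977°, λ = 103.73459997°.

lat 0.96310°, lon 103.73460°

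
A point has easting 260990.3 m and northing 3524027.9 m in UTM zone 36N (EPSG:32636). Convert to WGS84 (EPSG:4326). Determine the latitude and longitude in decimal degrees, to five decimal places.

Zone 36N: λ₀ = 33°, k₀ = 0.9996, false easting 500000 m.
Meridian distance M = (N − FN)/k₀ = 3525438.1 m.
Inverse transverse Mercator on WGS84 gives φ = 31.82690005°, λ = 30.47470024°.

lat 31.82690°, lon 30.47470°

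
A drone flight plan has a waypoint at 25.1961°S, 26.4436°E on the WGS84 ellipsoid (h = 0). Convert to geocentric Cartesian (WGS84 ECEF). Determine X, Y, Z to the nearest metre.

X 5170601 m, Y 2571615 m, Z -2698746 m

WGS84: a = 6378137 m, e² = 0.006694380; N(φ) = a/√(1−e²sin²φ) = 6382009.693 m.
X = (N+h)·cosφ·cosλ = 5170600.837 m; Y = (N+h)·cosφ·sinλ = 2571614.602 m; Z = (N(1−e²)+h)·sinφ = -2698746.302 m.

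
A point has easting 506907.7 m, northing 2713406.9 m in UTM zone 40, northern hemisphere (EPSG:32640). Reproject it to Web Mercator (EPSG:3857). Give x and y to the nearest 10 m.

Unproject from UTM 40N (λ₀ = 57°) → φ = 24.53449994°, λ = 57.06819955°.
Web Mercator (R = 6378137 m): x = 6352802.914 m, y = 2818675.838 m.

x 6352800 m, y 2818680 m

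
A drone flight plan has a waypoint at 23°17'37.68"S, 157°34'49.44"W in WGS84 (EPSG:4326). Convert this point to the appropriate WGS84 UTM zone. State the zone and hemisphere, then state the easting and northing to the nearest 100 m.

Zone 4S: E 645200 m, N 7423200 m

Longitude -157.5804° lies in the 6° band [-162°, -156°), giving zone 4; latitude is south of the equator, so 4S.
Zone 4 central meridian λ₀ = 6×4 − 183 = -159°; Δλ = +1.4196°.
Transverse Mercator on WGS84 with k₀ = 0.9996 gives E = 645176.287 m, N = 7423244.750 m.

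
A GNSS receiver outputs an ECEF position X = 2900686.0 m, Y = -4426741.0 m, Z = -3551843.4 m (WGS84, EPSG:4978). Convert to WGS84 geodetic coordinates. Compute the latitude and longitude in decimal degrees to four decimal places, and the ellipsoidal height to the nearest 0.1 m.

λ = atan2(Y, X) = -56.76459960°; p = √(X²+Y²) = 5292448.9 m.
Bowring's method on WGS84 (a = 6378137 m, b = 6356752.314 m) gives φ = -34.04440027°, h = 2348.713 m.

lat -34.0444°, lon -56.7646°, h 2348.7 m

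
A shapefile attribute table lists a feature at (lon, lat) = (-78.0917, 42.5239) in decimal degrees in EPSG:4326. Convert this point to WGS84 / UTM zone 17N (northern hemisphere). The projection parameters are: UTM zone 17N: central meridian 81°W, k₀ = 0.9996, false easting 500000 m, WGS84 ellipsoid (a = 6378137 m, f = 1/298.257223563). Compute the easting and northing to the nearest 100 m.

Zone 17 central meridian λ₀ = 6×17 − 183 = -81°; Δλ = +2.9083°.
Transverse Mercator on WGS84 with k₀ = 0.9996 gives E = 738881.757 m, N = 4712046.554 m.

E 738900 m, N 4712000 m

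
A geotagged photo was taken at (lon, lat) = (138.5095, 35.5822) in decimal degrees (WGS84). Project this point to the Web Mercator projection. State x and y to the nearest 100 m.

Web Mercator is spherical with R = a = 6378137 m.
x = R·λ = 6378137 × 2.417446820 = 15418807.010 m.
y = R·ln tan(π/4 + φ/2) = 6378137 × 0.665285801 = 4243283.980 m.

x 15418800 m, y 4243300 m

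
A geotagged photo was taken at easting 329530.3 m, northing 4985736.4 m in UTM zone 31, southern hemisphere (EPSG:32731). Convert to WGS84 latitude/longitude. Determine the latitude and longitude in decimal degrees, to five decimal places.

lat -45.26120°, lon 0.82720°

Zone 31S: λ₀ = 3°, k₀ = 0.9996, false easting 500000 m, false northing 10000000 m.
Meridian distance M = (N − FN)/k₀ = -5016270.1 m.
Inverse transverse Mercator on WGS84 gives φ = -45.26119984°, λ = 0.82720002°.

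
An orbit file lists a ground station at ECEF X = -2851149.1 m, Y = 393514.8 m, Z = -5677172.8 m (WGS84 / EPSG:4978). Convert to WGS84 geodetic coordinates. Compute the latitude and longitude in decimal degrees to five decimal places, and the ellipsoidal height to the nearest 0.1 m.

lat -63.27100°, lon 172.14170°, h 3968.9 m

λ = atan2(Y, X) = 172.14170033°; p = √(X²+Y²) = 2878177.4 m.
Bowring's method on WGS84 (a = 6378137 m, b = 6356752.314 m) gives φ = -63.27099986°, h = 3968.939 m.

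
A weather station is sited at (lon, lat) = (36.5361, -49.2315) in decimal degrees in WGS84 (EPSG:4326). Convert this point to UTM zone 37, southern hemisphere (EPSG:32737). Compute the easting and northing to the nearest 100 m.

E 320600 m, N 4543900 m

Zone 37 central meridian λ₀ = 6×37 − 183 = 39°; Δλ = -2.4639°.
Transverse Mercator on WGS84 with k₀ = 0.9996 gives E = 320628.919 m, N = 4543887.171 m.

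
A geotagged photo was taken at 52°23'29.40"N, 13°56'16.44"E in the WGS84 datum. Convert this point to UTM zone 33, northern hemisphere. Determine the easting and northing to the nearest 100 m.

E 427700 m, N 5805100 m

Zone 33 central meridian λ₀ = 6×33 − 183 = 15°; Δλ = -1.0621°.
Transverse Mercator on WGS84 with k₀ = 0.9996 gives E = 427725.087 m, N = 5805114.120 m.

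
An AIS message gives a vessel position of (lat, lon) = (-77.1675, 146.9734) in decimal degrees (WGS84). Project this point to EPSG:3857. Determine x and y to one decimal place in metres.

x 16361004.0 m, y -13937509.2 m

Web Mercator is spherical with R = a = 6378137 m.
x = R·λ = 6378137 × 2.565169743 = 16361004.048 m.
y = R·ln tan(π/4 + φ/2) = 6378137 × -2.185200665 = -13937509.213 m.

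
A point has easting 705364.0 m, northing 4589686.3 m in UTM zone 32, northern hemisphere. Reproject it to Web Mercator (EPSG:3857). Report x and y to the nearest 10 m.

Unproject from UTM 32N (λ₀ = 9°) → φ = 41.43249986°, λ = 11.45790053°.
Web Mercator (R = 6378137 m): x = 1275487.652 m, y = 5076346.127 m.

x 1275490 m, y 5076350 m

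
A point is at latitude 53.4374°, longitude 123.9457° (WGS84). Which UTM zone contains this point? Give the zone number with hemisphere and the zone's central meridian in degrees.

Zone 51N, central meridian 123°

UTM zone = ⌊(λ + 180)/6⌋ + 1; 123.9457° ∈ [120°, 126°) → zone 51.
Hemisphere: N (φ ≥ 0).
Central meridian λ₀ = 6×51 − 183 = 123°.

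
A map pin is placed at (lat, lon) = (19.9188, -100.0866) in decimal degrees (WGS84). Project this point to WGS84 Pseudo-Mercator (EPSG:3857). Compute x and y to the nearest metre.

x -11141589 m, y 2263414 m

Web Mercator is spherical with R = a = 6378137 m.
x = R·λ = 6378137 × -1.746840707 = -11141589.347 m.
y = R·ln tan(π/4 + φ/2) = 6378137 × 0.354870732 = 2263414.149 m.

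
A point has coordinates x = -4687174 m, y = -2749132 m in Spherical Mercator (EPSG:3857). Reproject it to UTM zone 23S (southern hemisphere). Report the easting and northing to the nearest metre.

E 794557 m, N 7346635 m

Web Mercator inverse (R = 6378137 m) → φ = -23.96490325°, λ = -42.10560044°.
UTM 23S forward: E = 794556.799 m, N = 7346635.443 m.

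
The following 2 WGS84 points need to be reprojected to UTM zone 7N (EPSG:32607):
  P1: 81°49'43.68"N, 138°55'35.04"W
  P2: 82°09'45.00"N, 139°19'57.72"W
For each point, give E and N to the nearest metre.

P1: E 532897 m, N 9086308 m; P2: E 525380 m, N 9123334 m

UTM zone 7N: λ₀ = -141°, k₀ = 0.9996.
P1 (81.8288°, -138.9264°) → (532896.560, 9086307.739) m.
P2 (82.1625°, -139.3327°) → (525379.509, 9123334.350) m.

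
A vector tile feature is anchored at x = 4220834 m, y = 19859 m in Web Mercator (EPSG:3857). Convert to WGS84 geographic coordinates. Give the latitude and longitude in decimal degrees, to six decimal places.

lat 0.178396°, lon 37.916397°

R = 6378137 m. λ = x/R = 37.91639694°.
φ = 2·arctan(exp(y/R)) − 90° = 2·arctan(1.00312) − 90° = 0.17839614°.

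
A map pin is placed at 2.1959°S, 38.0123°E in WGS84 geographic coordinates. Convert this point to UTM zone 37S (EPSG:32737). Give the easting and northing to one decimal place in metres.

E 390168.4 m, N 9757249.6 m

Zone 37 central meridian λ₀ = 6×37 − 183 = 39°; Δλ = -0.9877°.
Transverse Mercator on WGS84 with k₀ = 0.9996 gives E = 390168.427 m, N = 9757249.603 m.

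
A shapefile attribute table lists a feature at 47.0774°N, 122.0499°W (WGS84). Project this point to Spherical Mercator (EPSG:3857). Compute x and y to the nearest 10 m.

Web Mercator is spherical with R = a = 6378137 m.
x = R·λ = 6378137 × -2.130172607 = -13586532.719 m.
y = R·ln tan(π/4 + φ/2) = 6378137 × 0.933613826 = 5954716.886 m.

x -13586530 m, y 5954720 m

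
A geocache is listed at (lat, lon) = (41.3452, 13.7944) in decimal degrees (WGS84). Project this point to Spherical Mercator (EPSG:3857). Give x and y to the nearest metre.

Web Mercator is spherical with R = a = 6378137 m.
x = R·λ = 6378137 × 0.240757698 = 1535585.584 m.
y = R·ln tan(π/4 + φ/2) = 6378137 × 0.793867033 = 5063392.697 m.

x 1535586 m, y 5063393 m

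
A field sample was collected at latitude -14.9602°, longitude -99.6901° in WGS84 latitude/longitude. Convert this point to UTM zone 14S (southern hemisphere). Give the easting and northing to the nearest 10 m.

E 425790 m, N 8345960 m

Zone 14 central meridian λ₀ = 6×14 − 183 = -99°; Δλ = -0.6901°.
Transverse Mercator on WGS84 with k₀ = 0.9996 gives E = 425793.825 m, N = 8345960.688 m.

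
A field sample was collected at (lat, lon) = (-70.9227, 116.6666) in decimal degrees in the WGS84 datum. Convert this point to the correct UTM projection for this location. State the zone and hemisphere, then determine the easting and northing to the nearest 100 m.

Longitude 116.6666° lies in the 6° band [114°, 120°), giving zone 50; latitude is south of the equator, so 50S.
Zone 50 central meridian λ₀ = 6×50 − 183 = 117°; Δλ = -0.3334°.
Transverse Mercator on WGS84 with k₀ = 0.9996 gives E = 487838.049 m, N = 2131191.007 m.

Zone 50S: E 487800 m, N 2131200 m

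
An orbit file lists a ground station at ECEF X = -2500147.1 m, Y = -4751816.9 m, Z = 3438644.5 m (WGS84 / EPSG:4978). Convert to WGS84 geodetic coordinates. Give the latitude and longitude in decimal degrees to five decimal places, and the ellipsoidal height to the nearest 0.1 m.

lat 32.81100°, lon -117.75090°, h 4214.6 m

λ = atan2(Y, X) = -117.75089985°; p = √(X²+Y²) = 5369404.0 m.
Bowring's method on WGS84 (a = 6378137 m, b = 6356752.314 m) gives φ = 32.81099941°, h = 4214.611 m.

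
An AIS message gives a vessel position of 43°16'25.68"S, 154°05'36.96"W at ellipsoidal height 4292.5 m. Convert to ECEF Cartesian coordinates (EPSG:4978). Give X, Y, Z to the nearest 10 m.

X -4186570 m, Y -2033470 m, Z -4352640 m

WGS84: a = 6378137 m, e² = 0.006694380; N(φ) = a/√(1−e²sin²φ) = 6388192.341 m.
X = (N+h)·cosφ·cosλ = -4186567.180 m; Y = (N+h)·cosφ·sinλ = -2033465.734 m; Z = (N(1−e²)+h)·sinφ = -4352640.813 m.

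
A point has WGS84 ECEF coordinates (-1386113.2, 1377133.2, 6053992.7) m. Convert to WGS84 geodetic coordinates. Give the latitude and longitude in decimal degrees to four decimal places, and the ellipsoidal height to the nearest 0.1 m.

lat 72.2247°, lon 135.1862°, h 2735.6 m

λ = atan2(Y, X) = 135.18619921°; p = √(X²+Y²) = 1953920.6 m.
Bowring's method on WGS84 (a = 6378137 m, b = 6356752.314 m) gives φ = 72.22470032°, h = 2735.585 m.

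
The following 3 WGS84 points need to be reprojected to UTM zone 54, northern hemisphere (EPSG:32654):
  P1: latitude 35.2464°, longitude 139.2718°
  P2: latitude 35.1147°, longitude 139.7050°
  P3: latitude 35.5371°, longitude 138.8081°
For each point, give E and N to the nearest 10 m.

P1: E 342770 m, N 3901740 m; P2: E 381990 m, N 3886530 m; P3: E 301290 m, N 3934820 m

UTM zone 54N: λ₀ = 141°, k₀ = 0.9996.
P1 (35.2464°, 139.2718°) → (342765.058, 3901737.164) m.
P2 (35.1147°, 139.7050°) → (381990.816, 3886530.176) m.
P3 (35.5371°, 138.8081°) → (301285.387, 3934817.946) m.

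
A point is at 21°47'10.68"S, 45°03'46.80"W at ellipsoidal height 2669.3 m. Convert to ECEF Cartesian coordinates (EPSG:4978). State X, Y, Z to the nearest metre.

X 4186967 m, Y -4196185 m, Z -2353447 m

WGS84: a = 6378137 m, e² = 0.006694380; N(φ) = a/√(1−e²sin²φ) = 6381079.821 m.
X = (N+h)·cosφ·cosλ = 4186967.165 m; Y = (N+h)·cosφ·sinλ = -4196184.926 m; Z = (N(1−e²)+h)·sinφ = -2353447.393 m.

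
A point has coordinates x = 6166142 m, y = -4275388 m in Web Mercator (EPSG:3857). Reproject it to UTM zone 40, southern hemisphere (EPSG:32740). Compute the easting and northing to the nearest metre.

Web Mercator inverse (R = 6378137 m) → φ = -35.81640281°, λ = 55.39139603°.
UTM 40S forward: E = 354678.979 m, N = 6035220.891 m.

E 354679 m, N 6035221 m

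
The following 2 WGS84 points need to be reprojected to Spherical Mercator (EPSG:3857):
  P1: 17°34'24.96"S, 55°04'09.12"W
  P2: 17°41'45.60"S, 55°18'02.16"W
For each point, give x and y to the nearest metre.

P1: x -6130275 m, y -1987699 m; P2: x -6156035 m, y -2001996 m

Web Mercator: x = R·λ, y = R·ln tan(π/4+φ/2), R = 6378137 m.
P1 (-17.5736°, -55.0692°) → (-6130275.302, -1987698.961) m.
P2 (-17.6960°, -55.3006°) → (-6156034.633, -2001996.350) m.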